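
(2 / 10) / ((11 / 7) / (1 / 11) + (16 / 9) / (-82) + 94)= 2583 / 1436975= 0.00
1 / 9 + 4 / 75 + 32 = 7237 / 225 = 32.16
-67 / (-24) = 67 / 24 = 2.79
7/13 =0.54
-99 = -99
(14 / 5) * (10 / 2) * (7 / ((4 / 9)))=441 / 2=220.50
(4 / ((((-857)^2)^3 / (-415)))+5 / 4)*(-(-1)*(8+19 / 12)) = 227799505100053724575 / 19016306512700200752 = 11.98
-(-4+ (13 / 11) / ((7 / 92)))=-888 / 77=-11.53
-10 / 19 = -0.53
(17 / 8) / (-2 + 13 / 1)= 17 / 88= 0.19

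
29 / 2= 14.50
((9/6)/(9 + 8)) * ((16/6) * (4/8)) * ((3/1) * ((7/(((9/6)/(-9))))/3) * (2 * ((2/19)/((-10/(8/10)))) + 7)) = -34.51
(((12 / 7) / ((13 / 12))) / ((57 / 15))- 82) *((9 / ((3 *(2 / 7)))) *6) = -1269522 / 247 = -5139.77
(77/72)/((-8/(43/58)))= -3311/33408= -0.10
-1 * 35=-35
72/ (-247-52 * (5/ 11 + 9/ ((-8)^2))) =-12672/ 48919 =-0.26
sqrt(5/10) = sqrt(2)/2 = 0.71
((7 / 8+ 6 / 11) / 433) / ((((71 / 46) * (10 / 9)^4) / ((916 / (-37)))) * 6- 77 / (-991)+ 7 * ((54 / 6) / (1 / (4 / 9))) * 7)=0.00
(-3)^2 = 9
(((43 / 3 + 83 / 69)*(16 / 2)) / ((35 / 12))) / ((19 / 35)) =34304 / 437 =78.50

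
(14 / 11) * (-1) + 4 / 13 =-138 / 143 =-0.97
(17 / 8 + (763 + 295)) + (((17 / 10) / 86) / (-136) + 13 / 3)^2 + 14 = 465586538569 / 426009600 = 1092.90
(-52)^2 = 2704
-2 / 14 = -1 / 7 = -0.14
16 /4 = 4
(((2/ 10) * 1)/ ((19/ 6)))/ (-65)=-6/ 6175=-0.00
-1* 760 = -760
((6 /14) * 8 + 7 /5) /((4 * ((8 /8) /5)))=169 /28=6.04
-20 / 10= -2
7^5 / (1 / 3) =50421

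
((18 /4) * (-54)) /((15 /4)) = -324 /5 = -64.80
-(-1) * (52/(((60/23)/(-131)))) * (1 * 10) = -78338/3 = -26112.67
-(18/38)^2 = -81/361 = -0.22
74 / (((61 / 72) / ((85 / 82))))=226440 / 2501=90.54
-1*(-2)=2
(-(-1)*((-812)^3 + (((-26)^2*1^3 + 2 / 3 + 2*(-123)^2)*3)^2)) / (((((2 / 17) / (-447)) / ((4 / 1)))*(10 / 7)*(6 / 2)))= -143216746105328 / 5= -28643349221065.60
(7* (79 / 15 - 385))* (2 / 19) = -279.80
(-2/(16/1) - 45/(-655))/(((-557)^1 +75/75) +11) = 59/571160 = 0.00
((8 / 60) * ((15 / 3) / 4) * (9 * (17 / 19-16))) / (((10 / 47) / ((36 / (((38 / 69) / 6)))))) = -75390021 / 1805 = -41767.32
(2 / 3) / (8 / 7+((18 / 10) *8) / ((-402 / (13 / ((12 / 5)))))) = 938 / 1335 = 0.70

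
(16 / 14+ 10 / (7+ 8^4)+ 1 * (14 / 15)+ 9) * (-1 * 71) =-338871569 / 430815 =-786.58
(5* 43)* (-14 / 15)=-602 / 3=-200.67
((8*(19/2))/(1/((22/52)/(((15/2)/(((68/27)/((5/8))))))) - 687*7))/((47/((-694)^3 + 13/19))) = 50671333415296/450428119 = 112495.94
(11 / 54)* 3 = 11 / 18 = 0.61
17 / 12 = 1.42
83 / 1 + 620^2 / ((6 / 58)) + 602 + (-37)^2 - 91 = 11153489 / 3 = 3717829.67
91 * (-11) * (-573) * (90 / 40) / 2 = 5162157 / 8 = 645269.62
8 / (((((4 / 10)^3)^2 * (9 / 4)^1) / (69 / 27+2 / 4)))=859375 / 324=2652.39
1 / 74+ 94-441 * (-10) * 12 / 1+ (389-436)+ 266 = 3939243 / 74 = 53233.01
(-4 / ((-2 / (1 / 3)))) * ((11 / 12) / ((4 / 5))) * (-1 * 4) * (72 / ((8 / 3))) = -165 / 2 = -82.50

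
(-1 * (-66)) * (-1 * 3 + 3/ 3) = -132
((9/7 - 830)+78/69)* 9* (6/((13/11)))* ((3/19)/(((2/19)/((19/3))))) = -359235.05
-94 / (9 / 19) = -1786 / 9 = -198.44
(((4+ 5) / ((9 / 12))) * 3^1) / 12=3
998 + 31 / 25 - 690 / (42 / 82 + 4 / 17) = 991851 / 13025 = 76.15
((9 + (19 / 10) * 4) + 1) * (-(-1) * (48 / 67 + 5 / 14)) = 44308 / 2345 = 18.89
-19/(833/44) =-836/833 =-1.00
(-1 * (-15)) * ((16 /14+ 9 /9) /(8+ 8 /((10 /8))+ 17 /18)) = 20250 /9667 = 2.09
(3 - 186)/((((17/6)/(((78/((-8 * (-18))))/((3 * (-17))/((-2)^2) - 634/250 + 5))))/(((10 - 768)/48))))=-37568375/699448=-53.71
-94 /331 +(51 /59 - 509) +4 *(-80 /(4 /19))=-39613006 /19529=-2028.42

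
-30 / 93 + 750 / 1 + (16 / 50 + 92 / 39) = 22739972 / 30225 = 752.36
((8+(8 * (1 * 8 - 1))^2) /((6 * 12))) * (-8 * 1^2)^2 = 8384 /3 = 2794.67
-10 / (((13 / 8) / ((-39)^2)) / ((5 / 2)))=-23400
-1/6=-0.17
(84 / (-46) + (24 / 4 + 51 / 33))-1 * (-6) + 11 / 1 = 5748 / 253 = 22.72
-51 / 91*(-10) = 510 / 91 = 5.60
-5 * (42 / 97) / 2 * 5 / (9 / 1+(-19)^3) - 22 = -584695 / 26578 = -22.00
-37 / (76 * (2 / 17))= -4.14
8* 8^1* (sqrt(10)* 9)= 576* sqrt(10)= 1821.47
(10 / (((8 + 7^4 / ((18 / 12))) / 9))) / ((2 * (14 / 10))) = 675 / 33782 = 0.02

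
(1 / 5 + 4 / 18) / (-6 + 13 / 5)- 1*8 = -1243 / 153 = -8.12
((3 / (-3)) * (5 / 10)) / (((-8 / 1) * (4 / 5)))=5 / 64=0.08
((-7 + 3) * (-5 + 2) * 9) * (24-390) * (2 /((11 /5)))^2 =-3952800 /121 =-32667.77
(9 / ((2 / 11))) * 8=396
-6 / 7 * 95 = -570 / 7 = -81.43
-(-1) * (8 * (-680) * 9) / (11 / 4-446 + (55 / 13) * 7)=2545920 / 21509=118.37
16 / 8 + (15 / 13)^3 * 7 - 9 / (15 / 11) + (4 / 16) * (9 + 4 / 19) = 7059519 / 834860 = 8.46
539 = 539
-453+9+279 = -165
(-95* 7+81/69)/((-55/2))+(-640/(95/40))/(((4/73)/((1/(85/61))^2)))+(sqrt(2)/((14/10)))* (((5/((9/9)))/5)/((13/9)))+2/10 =-2507.76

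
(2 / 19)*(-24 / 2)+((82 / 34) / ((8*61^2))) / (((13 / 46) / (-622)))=-45044555 / 31248958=-1.44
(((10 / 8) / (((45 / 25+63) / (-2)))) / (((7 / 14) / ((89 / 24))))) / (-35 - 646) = 2225 / 5295456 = 0.00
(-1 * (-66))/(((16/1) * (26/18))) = 2.86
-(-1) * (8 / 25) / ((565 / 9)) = 72 / 14125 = 0.01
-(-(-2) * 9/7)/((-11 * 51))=6/1309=0.00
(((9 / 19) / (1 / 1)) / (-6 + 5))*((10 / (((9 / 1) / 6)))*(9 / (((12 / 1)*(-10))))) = 9 / 38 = 0.24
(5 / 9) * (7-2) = 25 / 9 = 2.78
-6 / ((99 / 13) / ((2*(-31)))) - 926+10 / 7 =-202292 / 231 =-875.72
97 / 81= 1.20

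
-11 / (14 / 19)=-209 / 14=-14.93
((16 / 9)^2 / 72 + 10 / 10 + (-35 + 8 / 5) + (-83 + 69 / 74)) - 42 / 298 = -4604325383 / 40189770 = -114.56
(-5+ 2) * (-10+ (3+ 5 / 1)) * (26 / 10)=78 / 5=15.60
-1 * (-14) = 14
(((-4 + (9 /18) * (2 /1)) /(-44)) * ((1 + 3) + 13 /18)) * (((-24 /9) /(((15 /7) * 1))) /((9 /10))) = -1190 /2673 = -0.45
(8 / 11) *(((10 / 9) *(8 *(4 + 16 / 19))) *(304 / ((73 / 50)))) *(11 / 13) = 47104000 / 8541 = 5515.05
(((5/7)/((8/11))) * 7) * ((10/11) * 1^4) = 6.25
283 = 283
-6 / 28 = -3 / 14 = -0.21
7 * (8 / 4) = 14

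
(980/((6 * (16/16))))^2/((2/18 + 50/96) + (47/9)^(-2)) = 8486094400/212683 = 39900.20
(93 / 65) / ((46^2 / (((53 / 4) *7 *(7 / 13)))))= 241521 / 7152080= 0.03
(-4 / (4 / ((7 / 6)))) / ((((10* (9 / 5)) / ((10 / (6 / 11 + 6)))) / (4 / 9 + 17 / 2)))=-61985 / 69984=-0.89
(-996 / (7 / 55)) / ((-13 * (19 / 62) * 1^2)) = 3396360 / 1729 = 1964.35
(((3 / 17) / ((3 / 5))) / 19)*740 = 3700 / 323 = 11.46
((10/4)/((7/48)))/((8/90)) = 1350/7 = 192.86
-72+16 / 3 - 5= -215 / 3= -71.67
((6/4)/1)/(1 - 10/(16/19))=-4/29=-0.14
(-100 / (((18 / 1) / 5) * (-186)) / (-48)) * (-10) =625 / 20088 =0.03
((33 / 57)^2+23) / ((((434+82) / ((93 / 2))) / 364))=11882052 / 15523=765.45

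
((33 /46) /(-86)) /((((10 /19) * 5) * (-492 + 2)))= 627 /96922000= 0.00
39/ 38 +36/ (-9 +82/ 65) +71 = 1287791/ 19114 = 67.37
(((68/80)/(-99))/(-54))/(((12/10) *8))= 17/1026432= 0.00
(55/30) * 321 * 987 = 1161699/2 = 580849.50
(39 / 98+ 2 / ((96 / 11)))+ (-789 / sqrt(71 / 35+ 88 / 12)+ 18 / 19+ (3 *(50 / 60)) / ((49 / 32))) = 143321 / 44688 - 789 *sqrt(103215) / 983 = -254.66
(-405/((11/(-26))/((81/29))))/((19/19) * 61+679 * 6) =170586/263813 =0.65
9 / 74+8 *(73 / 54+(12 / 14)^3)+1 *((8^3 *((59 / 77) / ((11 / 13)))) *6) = 232003681925 / 82922994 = 2797.82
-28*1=-28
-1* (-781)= 781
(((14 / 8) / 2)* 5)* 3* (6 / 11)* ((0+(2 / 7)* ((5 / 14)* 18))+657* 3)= 4350105 / 308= 14123.72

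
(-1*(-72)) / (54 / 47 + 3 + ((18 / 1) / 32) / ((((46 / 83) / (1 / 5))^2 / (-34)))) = 477369600 / 10995067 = 43.42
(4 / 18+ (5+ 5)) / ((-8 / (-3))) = 23 / 6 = 3.83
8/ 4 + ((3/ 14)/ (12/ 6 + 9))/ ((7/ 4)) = 1084/ 539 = 2.01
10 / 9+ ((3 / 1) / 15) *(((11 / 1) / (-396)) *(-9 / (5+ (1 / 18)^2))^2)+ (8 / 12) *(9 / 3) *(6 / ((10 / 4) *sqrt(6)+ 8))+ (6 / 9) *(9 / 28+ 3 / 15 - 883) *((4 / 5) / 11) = -91856558177156 / 2412765657225 - 60 *sqrt(6) / 53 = -40.84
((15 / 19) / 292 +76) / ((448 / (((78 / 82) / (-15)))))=-5481619 / 509528320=-0.01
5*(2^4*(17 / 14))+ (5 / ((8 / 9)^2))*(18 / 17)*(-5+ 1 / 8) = 1964275 / 30464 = 64.48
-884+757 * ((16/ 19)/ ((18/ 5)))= -120884/ 171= -706.92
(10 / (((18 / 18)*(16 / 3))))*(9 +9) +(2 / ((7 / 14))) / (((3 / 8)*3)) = 1343 / 36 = 37.31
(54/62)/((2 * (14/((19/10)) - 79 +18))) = -513/63178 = -0.01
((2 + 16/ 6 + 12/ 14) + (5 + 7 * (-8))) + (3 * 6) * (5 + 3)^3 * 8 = 1547333/ 21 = 73682.52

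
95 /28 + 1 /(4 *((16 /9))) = 1583 /448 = 3.53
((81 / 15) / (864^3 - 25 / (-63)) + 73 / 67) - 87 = -1169425519033693 / 13612145549495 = -85.91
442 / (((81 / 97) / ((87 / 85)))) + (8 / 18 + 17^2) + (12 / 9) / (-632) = 17729609 / 21330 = 831.21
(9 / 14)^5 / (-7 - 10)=-59049 / 9143008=-0.01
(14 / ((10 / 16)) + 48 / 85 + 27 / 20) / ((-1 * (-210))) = 1181 / 10200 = 0.12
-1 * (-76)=76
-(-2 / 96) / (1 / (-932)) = -233 / 12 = -19.42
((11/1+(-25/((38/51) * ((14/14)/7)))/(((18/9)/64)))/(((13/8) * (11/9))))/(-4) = 2566638/2717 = 944.66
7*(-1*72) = -504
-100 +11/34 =-3389/34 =-99.68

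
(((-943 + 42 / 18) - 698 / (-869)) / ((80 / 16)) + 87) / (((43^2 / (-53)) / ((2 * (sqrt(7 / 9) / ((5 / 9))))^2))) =5859628908 / 200847625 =29.17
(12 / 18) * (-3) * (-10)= 20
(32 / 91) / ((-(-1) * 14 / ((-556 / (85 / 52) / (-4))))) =8896 / 4165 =2.14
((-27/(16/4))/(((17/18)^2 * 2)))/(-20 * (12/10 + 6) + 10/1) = 2187/77452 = 0.03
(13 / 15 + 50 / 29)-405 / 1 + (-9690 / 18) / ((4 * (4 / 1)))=-3034943 / 6960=-436.06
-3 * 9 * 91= -2457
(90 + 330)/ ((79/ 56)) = 297.72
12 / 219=4 / 73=0.05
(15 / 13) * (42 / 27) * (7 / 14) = 35 / 39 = 0.90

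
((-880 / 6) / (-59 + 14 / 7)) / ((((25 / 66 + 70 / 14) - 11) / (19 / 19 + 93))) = -909920 / 21147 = -43.03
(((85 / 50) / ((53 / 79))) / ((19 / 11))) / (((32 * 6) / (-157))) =-2319361 / 1933440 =-1.20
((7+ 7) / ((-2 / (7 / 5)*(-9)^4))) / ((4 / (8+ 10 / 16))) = -1127 / 349920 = -0.00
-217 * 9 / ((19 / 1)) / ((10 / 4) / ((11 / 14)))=-3069 / 95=-32.31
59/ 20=2.95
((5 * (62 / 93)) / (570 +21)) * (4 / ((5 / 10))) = 80 / 1773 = 0.05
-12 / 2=-6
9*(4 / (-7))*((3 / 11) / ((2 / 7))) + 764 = 759.09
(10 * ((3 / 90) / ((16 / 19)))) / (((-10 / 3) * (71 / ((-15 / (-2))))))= -57 / 4544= -0.01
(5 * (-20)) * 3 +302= 2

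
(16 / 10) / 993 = 8 / 4965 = 0.00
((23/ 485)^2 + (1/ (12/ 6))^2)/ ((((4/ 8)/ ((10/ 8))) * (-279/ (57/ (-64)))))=4509479/ 2240094720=0.00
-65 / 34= -1.91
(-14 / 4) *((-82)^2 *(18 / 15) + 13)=-282863 / 10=-28286.30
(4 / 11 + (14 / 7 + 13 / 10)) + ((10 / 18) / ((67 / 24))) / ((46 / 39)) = 649623 / 169510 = 3.83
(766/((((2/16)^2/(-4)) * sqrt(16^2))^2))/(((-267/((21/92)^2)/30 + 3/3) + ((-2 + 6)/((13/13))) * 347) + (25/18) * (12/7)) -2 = 427008986/2691347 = 158.66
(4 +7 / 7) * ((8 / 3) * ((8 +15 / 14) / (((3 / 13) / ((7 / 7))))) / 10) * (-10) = -33020 / 63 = -524.13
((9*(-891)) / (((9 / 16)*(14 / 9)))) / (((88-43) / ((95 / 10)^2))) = -643302 / 35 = -18380.06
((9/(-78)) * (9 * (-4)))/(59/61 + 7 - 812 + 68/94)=-25803/4990024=-0.01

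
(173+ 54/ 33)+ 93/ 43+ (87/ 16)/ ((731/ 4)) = 5687525/ 32164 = 176.83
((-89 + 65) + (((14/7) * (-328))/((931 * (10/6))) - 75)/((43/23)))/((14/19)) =-12879099/147490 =-87.32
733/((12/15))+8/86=157611/172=916.34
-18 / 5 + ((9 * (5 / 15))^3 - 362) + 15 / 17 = -28706 / 85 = -337.72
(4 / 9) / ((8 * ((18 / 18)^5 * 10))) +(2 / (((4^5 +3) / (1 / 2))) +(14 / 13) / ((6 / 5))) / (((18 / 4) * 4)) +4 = 2249081 / 554580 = 4.06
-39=-39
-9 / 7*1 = -9 / 7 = -1.29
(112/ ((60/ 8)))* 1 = 224/ 15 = 14.93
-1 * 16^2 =-256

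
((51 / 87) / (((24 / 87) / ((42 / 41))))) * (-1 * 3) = -6.53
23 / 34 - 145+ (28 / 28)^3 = -4873 / 34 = -143.32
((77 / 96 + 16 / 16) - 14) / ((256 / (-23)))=26933 / 24576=1.10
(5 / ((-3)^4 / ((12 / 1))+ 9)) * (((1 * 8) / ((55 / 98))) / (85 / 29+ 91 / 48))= 207872 / 221727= 0.94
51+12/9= 157/3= 52.33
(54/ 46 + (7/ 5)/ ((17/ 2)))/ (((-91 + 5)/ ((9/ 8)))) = -23553/ 1345040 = -0.02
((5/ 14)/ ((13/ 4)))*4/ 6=20/ 273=0.07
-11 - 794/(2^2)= -419/2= -209.50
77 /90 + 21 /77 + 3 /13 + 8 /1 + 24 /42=894637 /90090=9.93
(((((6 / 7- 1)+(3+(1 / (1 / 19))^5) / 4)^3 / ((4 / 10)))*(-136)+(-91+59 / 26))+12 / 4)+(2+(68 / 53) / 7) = -19059766559477280106726713 / 236327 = -80649974651551790979.14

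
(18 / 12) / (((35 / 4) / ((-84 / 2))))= -36 / 5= -7.20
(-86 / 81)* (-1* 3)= 86 / 27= 3.19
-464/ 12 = -116/ 3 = -38.67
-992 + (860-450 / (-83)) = -126.58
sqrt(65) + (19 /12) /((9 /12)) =19 /9 + sqrt(65) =10.17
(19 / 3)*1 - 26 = -59 / 3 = -19.67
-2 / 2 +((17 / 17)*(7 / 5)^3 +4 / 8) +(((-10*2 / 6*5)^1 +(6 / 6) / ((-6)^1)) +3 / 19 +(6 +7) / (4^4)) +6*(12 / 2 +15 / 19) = 48073681 / 1824000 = 26.36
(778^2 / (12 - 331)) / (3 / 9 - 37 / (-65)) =-29507595 / 14036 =-2102.28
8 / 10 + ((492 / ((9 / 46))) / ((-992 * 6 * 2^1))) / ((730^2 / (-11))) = 1903102853 / 2378865600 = 0.80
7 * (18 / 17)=126 / 17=7.41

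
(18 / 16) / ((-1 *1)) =-9 / 8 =-1.12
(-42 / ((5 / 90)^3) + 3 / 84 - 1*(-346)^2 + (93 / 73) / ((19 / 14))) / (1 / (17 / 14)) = -240752264589 / 543704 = -442800.25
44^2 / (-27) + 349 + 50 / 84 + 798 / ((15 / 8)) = 1329599 / 1890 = 703.49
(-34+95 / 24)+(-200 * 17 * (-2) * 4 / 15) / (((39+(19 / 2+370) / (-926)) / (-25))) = -2066505149 / 1715256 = -1204.78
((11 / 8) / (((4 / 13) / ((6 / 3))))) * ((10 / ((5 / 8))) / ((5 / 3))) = 429 / 5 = 85.80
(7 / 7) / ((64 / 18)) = 9 / 32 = 0.28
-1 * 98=-98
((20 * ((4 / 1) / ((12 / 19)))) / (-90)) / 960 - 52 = -673939 / 12960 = -52.00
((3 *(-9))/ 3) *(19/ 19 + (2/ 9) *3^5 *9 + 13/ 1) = -4500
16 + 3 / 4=67 / 4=16.75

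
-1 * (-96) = 96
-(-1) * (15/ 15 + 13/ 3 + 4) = 28/ 3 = 9.33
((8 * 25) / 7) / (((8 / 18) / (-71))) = -31950 / 7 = -4564.29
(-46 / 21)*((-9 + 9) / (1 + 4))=0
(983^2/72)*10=4831445/36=134206.81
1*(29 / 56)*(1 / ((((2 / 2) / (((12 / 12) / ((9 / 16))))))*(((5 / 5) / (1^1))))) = 58 / 63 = 0.92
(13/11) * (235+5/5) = 278.91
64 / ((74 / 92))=2944 / 37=79.57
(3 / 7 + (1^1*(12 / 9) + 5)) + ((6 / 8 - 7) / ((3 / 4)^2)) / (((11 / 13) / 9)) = -25738 / 231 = -111.42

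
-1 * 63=-63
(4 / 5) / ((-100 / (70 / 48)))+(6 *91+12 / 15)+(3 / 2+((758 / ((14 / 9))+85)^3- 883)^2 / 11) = 2479778144962387324634647 / 776483400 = 3193600977126345.94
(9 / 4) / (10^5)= 9 / 400000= 0.00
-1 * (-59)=59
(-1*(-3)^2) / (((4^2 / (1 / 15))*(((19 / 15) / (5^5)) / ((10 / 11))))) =-140625 / 1672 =-84.11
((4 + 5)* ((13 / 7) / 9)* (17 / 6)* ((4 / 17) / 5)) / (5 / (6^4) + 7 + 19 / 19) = 0.03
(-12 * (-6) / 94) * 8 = 288 / 47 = 6.13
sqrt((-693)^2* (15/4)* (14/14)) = 693* sqrt(15)/2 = 1341.99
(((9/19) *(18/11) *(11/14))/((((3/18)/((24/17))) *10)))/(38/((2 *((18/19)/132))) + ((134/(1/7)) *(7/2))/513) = 157464/810012175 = 0.00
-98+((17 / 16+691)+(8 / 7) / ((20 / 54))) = 334403 / 560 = 597.15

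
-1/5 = -0.20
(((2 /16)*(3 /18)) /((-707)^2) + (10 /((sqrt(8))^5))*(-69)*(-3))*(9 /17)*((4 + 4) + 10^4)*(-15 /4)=-174795975*sqrt(2) /1088 - 56295 /67979464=-227204.82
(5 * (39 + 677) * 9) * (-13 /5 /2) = -41886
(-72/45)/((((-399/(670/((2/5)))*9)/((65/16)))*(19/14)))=21775/9747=2.23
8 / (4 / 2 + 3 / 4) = 32 / 11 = 2.91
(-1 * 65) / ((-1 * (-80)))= -13 / 16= -0.81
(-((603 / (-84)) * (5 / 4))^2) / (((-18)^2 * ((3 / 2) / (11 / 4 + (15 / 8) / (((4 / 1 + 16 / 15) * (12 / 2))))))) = -383697275 / 823689216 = -0.47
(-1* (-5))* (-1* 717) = -3585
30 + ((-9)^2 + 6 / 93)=3443 / 31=111.06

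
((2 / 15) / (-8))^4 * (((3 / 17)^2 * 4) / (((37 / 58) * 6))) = 29 / 11548440000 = 0.00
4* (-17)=-68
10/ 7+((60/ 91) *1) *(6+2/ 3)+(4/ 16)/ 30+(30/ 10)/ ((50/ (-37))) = 197243/ 54600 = 3.61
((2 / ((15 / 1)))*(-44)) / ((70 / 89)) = -3916 / 525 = -7.46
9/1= 9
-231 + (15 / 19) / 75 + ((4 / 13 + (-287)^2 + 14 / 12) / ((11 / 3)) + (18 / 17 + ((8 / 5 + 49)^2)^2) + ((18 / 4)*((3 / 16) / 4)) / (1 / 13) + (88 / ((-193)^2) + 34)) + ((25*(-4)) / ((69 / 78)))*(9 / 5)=20822487322002496095429 / 3165709072240000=6577511.34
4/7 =0.57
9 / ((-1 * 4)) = -9 / 4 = -2.25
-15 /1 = -15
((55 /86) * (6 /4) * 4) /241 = 165 /10363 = 0.02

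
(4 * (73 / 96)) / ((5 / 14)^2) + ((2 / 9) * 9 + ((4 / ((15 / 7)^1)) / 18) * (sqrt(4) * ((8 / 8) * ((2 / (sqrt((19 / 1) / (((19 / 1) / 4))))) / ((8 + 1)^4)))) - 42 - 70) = -763089947 / 8857350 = -86.15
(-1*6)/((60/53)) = -53/10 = -5.30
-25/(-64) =25/64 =0.39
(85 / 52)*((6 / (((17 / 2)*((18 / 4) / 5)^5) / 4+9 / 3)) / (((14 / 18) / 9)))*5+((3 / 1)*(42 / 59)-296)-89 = -1519875236989 / 6091726459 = -249.50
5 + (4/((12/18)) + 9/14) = 163/14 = 11.64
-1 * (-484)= 484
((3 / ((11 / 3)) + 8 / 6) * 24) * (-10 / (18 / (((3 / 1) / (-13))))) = 2840 / 429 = 6.62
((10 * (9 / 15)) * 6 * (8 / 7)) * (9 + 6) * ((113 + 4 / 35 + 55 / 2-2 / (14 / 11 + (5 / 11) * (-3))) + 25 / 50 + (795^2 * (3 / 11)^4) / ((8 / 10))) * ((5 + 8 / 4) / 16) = 250918998777 / 204974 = 1224150.37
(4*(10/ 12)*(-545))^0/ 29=1/ 29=0.03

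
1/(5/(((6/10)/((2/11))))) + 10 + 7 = 883/50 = 17.66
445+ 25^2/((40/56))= 1320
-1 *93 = -93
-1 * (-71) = 71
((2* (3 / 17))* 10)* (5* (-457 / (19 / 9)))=-1233900 / 323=-3820.12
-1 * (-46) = 46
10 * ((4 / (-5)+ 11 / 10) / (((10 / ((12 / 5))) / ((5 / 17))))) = 18 / 85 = 0.21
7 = 7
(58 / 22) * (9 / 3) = 87 / 11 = 7.91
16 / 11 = 1.45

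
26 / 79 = 0.33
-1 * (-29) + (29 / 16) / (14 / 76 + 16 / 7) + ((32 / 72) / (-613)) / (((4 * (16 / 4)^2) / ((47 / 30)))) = 5748011749 / 193315680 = 29.73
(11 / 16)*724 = 1991 / 4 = 497.75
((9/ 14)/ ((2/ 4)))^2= 81/ 49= 1.65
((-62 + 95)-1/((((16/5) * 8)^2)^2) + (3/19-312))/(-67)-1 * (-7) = 3814199406179/341718335488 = 11.16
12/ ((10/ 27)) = 162/ 5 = 32.40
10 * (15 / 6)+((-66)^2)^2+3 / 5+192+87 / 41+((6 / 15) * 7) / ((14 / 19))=18974959.52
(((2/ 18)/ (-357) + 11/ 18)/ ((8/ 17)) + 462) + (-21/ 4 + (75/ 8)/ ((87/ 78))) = 40906073/ 87696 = 466.45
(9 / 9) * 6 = 6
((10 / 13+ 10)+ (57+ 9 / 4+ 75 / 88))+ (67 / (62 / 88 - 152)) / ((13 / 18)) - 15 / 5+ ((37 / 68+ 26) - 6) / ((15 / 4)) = 47084451097 / 647326680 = 72.74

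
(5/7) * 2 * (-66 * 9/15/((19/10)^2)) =-39600/2527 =-15.67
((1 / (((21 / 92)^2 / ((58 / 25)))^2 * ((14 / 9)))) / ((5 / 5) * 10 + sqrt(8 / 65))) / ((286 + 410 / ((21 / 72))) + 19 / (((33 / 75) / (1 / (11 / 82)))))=23692780800832 / 373846293272025 - 1822521600064 * sqrt(130) / 9346157331800625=0.06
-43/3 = -14.33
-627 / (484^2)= -57 / 21296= -0.00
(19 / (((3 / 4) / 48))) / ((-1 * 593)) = -1216 / 593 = -2.05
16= 16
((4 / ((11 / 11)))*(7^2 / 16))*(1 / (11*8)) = 49 / 352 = 0.14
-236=-236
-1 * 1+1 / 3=-2 / 3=-0.67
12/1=12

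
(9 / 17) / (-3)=-3 / 17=-0.18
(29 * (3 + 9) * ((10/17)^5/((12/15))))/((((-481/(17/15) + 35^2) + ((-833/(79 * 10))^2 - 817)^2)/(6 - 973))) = -16384156822245000000000/368583807577491207395897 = -0.04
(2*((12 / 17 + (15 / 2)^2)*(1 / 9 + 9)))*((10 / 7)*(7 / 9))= 1153.18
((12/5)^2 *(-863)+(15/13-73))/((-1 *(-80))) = -63.03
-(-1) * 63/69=21/23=0.91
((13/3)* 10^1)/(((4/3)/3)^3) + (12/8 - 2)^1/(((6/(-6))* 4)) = 15799/32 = 493.72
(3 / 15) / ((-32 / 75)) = -15 / 32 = -0.47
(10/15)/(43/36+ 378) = 24/13651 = 0.00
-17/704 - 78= -54929/704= -78.02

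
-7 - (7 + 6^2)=-50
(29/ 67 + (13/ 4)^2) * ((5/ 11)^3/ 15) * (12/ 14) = 294675/ 4993912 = 0.06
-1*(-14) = 14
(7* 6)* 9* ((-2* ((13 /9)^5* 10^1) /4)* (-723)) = 6263712910 /729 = 8592198.78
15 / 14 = 1.07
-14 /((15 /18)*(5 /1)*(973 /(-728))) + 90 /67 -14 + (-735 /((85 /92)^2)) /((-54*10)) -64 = -43933601996 /605577825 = -72.55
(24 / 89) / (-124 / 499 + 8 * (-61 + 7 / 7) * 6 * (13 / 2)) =-2994 / 207846239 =-0.00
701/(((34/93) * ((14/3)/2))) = 821.76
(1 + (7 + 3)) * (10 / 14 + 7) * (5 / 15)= 28.29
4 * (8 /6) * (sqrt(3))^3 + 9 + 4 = 13 + 16 * sqrt(3) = 40.71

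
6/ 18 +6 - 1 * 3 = 10/ 3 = 3.33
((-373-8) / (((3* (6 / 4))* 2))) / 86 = -127 / 258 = -0.49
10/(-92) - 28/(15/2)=-3.84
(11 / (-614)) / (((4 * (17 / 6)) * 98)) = -33 / 2045848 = -0.00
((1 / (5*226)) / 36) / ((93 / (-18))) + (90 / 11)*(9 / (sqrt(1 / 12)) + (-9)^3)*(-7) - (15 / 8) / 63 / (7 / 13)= 9459865598497 / 226574040 - 11340*sqrt(3) / 11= 39966.18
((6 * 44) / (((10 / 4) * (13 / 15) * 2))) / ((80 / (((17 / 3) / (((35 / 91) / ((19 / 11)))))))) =969 / 50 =19.38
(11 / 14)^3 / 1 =1331 / 2744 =0.49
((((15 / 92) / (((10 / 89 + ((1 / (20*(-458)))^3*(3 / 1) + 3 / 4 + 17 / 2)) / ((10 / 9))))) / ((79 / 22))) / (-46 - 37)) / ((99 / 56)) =-95764481881600000 / 2607705405092501427501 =-0.00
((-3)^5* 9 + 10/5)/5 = -437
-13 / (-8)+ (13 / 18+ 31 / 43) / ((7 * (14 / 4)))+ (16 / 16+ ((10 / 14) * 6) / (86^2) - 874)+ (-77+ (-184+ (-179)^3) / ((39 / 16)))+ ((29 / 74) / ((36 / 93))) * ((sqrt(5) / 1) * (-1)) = -199623761380747 / 84802536 - 899 * sqrt(5) / 888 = -2353985.66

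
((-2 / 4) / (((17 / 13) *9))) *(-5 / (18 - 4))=65 / 4284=0.02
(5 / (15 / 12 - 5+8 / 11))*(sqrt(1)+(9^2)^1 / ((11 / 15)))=-24520 / 133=-184.36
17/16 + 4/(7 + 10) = 353/272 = 1.30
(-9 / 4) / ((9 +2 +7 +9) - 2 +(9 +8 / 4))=-1 / 16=-0.06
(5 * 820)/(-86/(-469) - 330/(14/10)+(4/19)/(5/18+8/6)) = -264879475/15207974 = -17.42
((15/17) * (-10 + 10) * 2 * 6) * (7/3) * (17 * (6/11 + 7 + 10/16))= 0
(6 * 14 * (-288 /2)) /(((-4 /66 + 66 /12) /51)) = -40715136 /359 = -113412.64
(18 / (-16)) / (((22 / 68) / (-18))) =1377 / 22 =62.59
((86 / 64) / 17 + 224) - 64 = 160.08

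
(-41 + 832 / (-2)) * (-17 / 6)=7769 / 6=1294.83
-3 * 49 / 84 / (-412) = 7 / 1648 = 0.00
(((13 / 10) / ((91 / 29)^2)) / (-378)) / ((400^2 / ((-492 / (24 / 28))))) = 34481 / 27518400000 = 0.00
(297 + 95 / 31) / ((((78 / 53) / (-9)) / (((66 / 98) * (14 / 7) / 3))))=-16269198 / 19747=-823.88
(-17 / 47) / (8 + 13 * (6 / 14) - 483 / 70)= -1190 / 21949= -0.05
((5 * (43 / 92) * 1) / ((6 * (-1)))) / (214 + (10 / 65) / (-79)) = -220805 / 121316352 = -0.00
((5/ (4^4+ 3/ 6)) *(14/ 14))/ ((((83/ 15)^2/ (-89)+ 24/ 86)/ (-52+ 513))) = -441061750/ 3187839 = -138.36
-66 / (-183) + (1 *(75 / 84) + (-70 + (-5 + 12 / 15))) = -72.95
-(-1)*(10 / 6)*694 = 3470 / 3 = 1156.67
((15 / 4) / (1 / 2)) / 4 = 1.88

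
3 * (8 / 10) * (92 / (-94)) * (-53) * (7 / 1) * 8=1638336 / 235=6971.64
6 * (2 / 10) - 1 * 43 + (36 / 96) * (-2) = -851 / 20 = -42.55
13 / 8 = 1.62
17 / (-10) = -17 / 10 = -1.70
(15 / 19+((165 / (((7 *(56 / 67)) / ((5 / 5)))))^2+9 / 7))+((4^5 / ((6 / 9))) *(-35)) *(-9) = 1414955111667 / 2919616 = 484637.40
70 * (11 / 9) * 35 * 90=269500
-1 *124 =-124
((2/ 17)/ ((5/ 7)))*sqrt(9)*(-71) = -2982/ 85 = -35.08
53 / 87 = 0.61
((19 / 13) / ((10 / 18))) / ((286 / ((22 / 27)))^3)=19 / 312314535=0.00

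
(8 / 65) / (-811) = -8 / 52715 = -0.00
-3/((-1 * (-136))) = -3/136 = -0.02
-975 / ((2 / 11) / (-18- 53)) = 761475 / 2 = 380737.50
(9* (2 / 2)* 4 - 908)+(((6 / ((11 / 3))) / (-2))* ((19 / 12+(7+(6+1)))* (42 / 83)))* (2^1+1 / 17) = -146957 / 166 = -885.28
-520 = -520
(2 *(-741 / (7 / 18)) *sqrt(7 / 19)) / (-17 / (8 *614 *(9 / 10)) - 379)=31034016 *sqrt(133) / 58642507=6.10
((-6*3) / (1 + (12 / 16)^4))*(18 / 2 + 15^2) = -1078272 / 337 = -3199.62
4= 4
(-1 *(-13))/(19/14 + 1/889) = 3302/345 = 9.57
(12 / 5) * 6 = 72 / 5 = 14.40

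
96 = 96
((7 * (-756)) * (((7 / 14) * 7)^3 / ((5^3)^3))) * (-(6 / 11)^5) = 1764331632 / 314552734375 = 0.01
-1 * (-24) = 24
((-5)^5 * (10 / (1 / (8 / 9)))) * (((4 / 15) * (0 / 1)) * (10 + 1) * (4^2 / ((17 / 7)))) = 0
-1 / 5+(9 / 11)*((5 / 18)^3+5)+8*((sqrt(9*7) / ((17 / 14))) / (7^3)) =48*sqrt(7) / 833+139297 / 35640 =4.06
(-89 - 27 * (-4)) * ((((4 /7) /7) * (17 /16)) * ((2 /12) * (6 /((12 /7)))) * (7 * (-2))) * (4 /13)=-323 /78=-4.14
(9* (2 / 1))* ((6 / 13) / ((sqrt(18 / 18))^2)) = 108 / 13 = 8.31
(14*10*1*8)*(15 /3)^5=3500000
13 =13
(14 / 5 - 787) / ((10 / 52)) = -101946 / 25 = -4077.84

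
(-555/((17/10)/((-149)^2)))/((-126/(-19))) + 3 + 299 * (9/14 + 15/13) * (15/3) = -778445153/714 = -1090259.32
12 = 12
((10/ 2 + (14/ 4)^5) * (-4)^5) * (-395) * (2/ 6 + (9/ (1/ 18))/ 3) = 11652483146.67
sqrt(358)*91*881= 80171*sqrt(358)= 1516906.51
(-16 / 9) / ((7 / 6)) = -32 / 21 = -1.52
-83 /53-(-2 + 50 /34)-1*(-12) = 9878 /901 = 10.96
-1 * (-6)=6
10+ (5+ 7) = 22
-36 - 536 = -572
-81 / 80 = -1.01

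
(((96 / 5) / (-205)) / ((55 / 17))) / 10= -816 / 281875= -0.00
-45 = -45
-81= -81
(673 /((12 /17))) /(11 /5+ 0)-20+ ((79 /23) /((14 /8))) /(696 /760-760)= 633506218405 /1532545476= 413.37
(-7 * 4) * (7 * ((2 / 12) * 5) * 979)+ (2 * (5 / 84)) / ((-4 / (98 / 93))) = -178452155 / 1116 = -159903.36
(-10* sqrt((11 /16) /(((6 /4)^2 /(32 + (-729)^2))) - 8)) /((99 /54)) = -10* sqrt(5845915) /11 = -2198.03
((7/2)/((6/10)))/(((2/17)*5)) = 119/12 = 9.92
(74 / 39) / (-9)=-74 / 351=-0.21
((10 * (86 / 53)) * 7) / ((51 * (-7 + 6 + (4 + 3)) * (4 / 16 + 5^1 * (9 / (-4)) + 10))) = -3010 / 8109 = -0.37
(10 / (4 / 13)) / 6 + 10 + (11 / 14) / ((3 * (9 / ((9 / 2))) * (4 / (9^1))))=15.71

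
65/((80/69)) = 56.06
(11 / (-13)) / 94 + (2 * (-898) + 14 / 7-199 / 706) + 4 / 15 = -5804107838 / 3235245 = -1794.02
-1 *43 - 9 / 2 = -95 / 2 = -47.50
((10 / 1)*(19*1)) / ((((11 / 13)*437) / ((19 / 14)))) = 1235 / 1771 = 0.70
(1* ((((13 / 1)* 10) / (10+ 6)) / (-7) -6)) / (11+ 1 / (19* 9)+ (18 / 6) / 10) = -342855 / 541324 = -0.63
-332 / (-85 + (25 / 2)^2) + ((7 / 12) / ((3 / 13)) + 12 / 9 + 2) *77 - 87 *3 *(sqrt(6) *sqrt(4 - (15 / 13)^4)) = 1527529 / 3420 - 261 *sqrt(381714) / 169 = -507.52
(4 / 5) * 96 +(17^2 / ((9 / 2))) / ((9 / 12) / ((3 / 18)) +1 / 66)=203438 / 2235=91.02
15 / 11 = 1.36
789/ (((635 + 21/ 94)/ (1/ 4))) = 37083/ 119422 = 0.31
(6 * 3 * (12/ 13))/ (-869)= -216/ 11297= -0.02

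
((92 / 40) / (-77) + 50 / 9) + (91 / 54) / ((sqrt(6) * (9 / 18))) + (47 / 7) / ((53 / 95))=91 * sqrt(6) / 162 + 6449879 / 367290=18.94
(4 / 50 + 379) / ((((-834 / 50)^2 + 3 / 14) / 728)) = 804913200 / 812107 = 991.14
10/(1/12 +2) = 24/5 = 4.80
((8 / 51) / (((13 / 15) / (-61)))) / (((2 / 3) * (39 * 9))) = -1220 / 25857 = -0.05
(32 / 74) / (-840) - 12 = -46622 / 3885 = -12.00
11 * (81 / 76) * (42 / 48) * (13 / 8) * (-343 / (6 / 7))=-64891827 / 9728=-6670.62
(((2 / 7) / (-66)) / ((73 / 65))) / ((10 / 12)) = -0.00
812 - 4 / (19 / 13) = 15376 / 19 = 809.26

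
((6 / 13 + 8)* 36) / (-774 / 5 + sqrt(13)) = -15325200 / 7783763 - 99000* sqrt(13) / 7783763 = -2.01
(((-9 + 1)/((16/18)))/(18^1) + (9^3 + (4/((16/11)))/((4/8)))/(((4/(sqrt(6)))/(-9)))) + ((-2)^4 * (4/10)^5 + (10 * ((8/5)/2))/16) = 512/3125 - 13221 * sqrt(6)/8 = -4047.92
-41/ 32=-1.28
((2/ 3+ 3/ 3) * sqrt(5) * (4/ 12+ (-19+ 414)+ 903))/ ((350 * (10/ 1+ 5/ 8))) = 3116 * sqrt(5)/ 5355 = 1.30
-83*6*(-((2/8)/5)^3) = 249/4000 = 0.06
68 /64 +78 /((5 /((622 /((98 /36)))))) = 13976773 /3920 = 3565.50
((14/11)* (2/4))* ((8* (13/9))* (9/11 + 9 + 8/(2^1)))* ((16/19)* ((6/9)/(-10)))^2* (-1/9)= -0.04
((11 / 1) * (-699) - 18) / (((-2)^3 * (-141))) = -2569 / 376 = -6.83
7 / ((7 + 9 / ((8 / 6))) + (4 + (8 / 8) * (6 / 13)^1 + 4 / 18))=3276 / 8627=0.38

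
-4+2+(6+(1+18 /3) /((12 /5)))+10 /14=641 /84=7.63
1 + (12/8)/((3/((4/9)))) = 11/9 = 1.22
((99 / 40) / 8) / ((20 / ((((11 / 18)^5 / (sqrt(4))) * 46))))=40745903 / 1343692800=0.03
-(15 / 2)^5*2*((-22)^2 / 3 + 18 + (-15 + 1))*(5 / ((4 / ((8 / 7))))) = -11209821.43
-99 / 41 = -2.41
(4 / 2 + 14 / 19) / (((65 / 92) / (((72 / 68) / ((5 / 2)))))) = 13248 / 8075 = 1.64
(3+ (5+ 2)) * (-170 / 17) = -100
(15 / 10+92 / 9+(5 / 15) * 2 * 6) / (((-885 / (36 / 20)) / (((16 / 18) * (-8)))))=9056 / 39825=0.23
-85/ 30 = -17/ 6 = -2.83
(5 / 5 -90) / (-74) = 89 / 74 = 1.20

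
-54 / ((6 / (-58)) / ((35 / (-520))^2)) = 12789 / 5408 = 2.36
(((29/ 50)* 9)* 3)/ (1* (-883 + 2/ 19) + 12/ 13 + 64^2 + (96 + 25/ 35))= 1353807/ 286213700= 0.00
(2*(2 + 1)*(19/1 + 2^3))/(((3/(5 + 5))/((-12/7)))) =-6480/7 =-925.71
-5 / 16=-0.31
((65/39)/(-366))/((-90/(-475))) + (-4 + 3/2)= -49885/19764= -2.52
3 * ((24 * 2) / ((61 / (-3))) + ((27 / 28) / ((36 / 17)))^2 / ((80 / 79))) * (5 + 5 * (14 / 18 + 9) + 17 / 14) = -305428728441 / 857006080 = -356.39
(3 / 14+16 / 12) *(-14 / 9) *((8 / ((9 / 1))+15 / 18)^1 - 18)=19045 / 486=39.19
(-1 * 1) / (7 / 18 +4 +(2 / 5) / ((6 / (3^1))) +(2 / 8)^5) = -46080 / 211501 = -0.22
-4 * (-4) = 16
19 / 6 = 3.17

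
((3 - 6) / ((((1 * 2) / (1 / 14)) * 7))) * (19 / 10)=-57 / 1960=-0.03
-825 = -825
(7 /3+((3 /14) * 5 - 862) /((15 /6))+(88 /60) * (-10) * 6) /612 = -22577 /32130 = -0.70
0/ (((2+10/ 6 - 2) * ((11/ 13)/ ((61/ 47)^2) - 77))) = 0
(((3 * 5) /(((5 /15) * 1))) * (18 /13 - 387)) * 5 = -1127925 /13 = -86763.46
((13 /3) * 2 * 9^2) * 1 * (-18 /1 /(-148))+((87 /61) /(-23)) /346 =1533495423 /17961206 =85.38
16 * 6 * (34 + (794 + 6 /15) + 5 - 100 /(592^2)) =1095287241 /13690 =80006.37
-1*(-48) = 48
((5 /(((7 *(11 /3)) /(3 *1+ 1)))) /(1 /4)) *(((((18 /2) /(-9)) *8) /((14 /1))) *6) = -5760 /539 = -10.69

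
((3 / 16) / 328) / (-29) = -3 / 152192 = -0.00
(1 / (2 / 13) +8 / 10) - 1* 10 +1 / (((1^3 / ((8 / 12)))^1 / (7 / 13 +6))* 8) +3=659 / 780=0.84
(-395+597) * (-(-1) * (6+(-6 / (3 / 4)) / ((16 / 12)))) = 0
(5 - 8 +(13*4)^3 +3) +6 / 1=140614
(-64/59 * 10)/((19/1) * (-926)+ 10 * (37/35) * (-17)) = 35/57348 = 0.00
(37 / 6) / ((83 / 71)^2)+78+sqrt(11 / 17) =sqrt(187) / 17+3410569 / 41334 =83.32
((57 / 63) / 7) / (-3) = -0.04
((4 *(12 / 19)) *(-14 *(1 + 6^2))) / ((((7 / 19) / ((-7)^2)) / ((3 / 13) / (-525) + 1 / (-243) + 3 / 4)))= -3415491016 / 26325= -129743.25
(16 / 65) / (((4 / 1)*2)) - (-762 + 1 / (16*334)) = 762.03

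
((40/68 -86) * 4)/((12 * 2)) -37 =-871/17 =-51.24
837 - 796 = 41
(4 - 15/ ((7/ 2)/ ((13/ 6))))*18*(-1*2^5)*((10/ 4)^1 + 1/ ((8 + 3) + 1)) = 55056/ 7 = 7865.14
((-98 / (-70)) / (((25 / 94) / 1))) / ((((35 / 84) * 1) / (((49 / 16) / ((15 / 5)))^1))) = 16121 / 1250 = 12.90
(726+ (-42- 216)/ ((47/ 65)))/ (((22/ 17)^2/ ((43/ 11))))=53908326/ 62557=861.75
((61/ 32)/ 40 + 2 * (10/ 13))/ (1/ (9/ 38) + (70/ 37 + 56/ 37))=8788869/ 42265600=0.21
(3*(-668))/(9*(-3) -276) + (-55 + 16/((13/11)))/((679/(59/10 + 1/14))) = 3979541/636805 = 6.25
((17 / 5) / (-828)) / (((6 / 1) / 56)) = -119 / 3105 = -0.04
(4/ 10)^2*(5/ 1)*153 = 612/ 5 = 122.40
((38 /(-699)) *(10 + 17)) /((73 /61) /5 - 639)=52155 /22696763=0.00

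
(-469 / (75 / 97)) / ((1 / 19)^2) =-16422973 / 75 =-218972.97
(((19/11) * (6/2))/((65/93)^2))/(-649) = -492993/30162275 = -0.02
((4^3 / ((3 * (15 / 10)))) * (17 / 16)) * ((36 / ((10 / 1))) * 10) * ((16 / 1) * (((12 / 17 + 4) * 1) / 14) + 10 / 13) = 304320 / 91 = 3344.18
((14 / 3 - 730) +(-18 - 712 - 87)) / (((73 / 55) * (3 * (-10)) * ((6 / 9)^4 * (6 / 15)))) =2290365 / 4672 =490.23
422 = 422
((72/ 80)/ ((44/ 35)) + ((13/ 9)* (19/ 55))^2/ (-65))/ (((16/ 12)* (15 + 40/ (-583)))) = 369891293/ 10341540000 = 0.04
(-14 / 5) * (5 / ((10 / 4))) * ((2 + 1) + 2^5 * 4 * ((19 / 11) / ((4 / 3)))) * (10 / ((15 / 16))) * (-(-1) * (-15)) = 1663872 / 11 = 151261.09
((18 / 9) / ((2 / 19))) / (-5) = -19 / 5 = -3.80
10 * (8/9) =80/9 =8.89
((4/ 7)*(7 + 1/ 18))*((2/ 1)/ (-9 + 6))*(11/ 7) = -5588/ 1323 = -4.22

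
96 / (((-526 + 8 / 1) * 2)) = -24 / 259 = -0.09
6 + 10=16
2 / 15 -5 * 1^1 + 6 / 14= -466 / 105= -4.44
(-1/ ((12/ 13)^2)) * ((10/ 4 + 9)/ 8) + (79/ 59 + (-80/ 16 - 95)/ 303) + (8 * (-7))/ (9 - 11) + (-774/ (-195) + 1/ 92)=642493774129/ 20525656320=31.30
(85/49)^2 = 7225/2401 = 3.01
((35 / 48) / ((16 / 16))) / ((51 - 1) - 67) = -35 / 816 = -0.04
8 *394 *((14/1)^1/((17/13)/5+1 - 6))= -102440/11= -9312.73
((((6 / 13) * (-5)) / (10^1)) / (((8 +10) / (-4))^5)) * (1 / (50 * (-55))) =-16 / 351833625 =-0.00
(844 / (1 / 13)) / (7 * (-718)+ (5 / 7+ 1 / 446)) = -2.18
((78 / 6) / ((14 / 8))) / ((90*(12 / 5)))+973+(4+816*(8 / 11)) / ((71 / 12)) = 1074.01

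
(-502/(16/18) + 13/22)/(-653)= 24823/28732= 0.86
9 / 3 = 3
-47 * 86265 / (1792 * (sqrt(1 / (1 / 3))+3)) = -4054455 / 3584+1351485 * sqrt(3) / 3584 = -478.13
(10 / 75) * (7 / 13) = 14 / 195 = 0.07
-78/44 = -39/22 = -1.77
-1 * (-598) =598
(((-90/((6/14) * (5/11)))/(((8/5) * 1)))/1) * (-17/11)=446.25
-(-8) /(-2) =-4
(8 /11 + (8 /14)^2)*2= 1136 /539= 2.11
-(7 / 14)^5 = -1 / 32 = -0.03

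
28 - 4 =24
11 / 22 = 1 / 2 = 0.50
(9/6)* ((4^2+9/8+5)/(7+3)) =531/160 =3.32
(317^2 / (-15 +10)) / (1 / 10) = -200978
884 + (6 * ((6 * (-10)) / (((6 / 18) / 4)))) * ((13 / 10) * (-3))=17732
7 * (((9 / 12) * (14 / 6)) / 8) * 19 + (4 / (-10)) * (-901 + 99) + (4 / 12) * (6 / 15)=168013 / 480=350.03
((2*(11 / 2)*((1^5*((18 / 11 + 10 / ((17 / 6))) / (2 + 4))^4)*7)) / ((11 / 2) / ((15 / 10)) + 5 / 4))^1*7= 60.24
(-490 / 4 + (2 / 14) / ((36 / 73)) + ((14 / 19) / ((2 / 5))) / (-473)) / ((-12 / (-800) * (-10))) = 1383907295 / 1698543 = 814.76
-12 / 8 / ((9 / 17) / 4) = -34 / 3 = -11.33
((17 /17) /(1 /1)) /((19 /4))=4 /19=0.21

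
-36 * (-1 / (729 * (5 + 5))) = 2 / 405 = 0.00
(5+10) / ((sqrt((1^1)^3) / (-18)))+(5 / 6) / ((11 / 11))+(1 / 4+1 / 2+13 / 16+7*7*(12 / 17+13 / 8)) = -153.39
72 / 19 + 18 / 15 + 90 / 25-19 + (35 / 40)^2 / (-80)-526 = -52182947 / 97280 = -536.42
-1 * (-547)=547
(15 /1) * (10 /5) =30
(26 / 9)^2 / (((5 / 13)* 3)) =8788 / 1215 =7.23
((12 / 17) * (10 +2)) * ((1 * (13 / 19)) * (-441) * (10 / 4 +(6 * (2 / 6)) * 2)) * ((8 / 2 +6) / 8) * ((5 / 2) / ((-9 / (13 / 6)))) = 8073975 / 646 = 12498.41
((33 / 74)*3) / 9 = 11 / 74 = 0.15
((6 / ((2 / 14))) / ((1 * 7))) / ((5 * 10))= 3 / 25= 0.12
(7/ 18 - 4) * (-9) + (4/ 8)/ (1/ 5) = 35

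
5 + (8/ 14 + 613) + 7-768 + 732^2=3749771/ 7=535681.57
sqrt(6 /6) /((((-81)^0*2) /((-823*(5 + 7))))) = -4938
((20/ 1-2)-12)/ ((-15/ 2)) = -4/ 5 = -0.80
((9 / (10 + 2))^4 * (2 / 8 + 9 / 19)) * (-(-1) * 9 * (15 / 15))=40095 / 19456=2.06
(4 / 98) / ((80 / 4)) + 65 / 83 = 31933 / 40670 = 0.79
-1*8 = -8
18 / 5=3.60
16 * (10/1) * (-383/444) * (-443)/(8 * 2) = 848345/222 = 3821.37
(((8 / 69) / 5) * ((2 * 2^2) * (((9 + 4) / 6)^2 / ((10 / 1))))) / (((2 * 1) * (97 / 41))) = 27716 / 1505925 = 0.02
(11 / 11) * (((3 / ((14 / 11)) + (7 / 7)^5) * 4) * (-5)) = -470 / 7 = -67.14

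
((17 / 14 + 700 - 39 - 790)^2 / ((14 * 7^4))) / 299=3200521 / 1969914856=0.00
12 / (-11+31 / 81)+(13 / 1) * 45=583.87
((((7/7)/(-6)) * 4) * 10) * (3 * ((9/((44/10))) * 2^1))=-900/11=-81.82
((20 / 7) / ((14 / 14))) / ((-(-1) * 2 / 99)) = 990 / 7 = 141.43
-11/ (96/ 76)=-209/ 24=-8.71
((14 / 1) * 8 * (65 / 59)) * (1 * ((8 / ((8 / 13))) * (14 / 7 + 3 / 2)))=331240 / 59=5614.24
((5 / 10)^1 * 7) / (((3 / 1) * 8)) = 7 / 48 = 0.15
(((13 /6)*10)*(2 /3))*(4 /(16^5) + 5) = 28398955 /393216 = 72.22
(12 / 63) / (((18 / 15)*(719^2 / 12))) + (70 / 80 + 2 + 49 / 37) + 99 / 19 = 574520179661 / 61055161944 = 9.41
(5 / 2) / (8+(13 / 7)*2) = 35 / 164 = 0.21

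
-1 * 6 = -6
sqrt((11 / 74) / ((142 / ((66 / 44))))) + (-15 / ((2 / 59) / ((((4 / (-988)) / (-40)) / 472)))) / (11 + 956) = -3 / 30572672 + sqrt(173382) / 10508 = 0.04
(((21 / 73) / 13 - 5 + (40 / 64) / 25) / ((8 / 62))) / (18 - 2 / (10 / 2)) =-5828341 / 2672384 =-2.18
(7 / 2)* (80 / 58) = 140 / 29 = 4.83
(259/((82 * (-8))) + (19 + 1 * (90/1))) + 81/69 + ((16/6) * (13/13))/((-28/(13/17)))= 590923591/5386416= 109.71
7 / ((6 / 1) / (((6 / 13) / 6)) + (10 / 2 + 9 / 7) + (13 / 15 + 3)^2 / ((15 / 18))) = 18375 / 268346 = 0.07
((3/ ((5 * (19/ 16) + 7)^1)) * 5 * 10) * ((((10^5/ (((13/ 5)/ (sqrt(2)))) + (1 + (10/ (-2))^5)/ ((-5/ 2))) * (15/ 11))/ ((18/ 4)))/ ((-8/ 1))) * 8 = -4000000000 * sqrt(2)/ 29601-908800/ 207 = -195493.82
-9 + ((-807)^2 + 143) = 651383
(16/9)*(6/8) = 4/3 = 1.33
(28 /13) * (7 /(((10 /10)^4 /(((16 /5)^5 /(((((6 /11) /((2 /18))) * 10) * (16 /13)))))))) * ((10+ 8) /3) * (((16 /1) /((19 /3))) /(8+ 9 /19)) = 149.78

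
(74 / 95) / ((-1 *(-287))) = 74 / 27265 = 0.00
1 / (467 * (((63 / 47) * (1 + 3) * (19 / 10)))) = 235 / 1117998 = 0.00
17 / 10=1.70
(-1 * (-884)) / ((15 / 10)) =1768 / 3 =589.33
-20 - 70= -90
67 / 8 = 8.38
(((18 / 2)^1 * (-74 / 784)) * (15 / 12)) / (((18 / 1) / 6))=-555 / 1568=-0.35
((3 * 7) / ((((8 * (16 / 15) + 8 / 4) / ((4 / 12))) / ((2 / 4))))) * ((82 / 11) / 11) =4305 / 19118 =0.23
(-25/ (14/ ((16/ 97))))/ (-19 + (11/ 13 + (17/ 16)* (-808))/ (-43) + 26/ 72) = -4024800/ 17852947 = -0.23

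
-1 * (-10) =10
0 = 0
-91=-91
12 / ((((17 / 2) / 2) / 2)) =96 / 17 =5.65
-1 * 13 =-13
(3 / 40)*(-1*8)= -3 / 5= -0.60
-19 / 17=-1.12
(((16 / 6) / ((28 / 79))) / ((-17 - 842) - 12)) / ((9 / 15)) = -790 / 54873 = -0.01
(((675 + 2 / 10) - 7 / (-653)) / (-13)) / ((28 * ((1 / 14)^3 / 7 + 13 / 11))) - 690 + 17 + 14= -7001477574723 / 10599153175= -660.57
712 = 712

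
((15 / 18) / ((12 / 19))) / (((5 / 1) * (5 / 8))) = 19 / 45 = 0.42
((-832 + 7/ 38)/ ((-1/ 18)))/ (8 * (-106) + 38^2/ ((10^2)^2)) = -711202500/ 40273141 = -17.66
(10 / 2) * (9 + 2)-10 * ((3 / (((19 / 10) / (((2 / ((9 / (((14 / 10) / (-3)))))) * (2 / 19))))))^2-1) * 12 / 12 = 686108705 / 10556001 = 65.00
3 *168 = 504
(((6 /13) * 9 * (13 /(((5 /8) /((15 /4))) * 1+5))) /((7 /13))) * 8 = 33696 /217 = 155.28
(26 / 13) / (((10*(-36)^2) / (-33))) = -11 / 2160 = -0.01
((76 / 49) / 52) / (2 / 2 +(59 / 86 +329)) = 1634 / 18115643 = 0.00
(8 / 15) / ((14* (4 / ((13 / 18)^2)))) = 169 / 34020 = 0.00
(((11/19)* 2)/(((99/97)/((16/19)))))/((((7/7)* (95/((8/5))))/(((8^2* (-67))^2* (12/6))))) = 913169186816/1543275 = 591708.66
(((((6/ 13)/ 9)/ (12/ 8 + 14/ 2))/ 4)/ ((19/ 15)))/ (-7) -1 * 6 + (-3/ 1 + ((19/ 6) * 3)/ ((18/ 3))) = -7.42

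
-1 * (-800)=800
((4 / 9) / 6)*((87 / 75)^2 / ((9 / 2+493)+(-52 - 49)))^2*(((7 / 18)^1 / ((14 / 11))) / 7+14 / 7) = 145699886 / 83568136640625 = 0.00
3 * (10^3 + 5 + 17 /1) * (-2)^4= 49056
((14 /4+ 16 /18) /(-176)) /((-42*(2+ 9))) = 79 /1463616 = 0.00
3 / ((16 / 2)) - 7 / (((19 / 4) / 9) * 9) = -167 / 152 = -1.10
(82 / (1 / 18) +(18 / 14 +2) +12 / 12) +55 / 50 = 103697 / 70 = 1481.39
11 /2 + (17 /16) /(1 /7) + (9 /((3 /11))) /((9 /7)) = 1853 /48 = 38.60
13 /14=0.93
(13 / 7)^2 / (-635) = -169 / 31115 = -0.01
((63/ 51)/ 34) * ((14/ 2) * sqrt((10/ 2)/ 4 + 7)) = 147 * sqrt(33)/ 1156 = 0.73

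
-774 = -774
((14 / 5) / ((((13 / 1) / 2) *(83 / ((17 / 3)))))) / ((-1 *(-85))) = 28 / 80925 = 0.00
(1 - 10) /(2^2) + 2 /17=-145 /68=-2.13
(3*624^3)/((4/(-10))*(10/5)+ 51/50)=36445593600/11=3313235781.82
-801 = -801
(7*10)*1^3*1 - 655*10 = -6480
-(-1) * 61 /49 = 1.24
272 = 272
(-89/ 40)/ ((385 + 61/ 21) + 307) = -1869/ 583720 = -0.00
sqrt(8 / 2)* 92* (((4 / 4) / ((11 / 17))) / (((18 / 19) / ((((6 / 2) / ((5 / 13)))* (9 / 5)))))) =1158924 / 275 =4214.27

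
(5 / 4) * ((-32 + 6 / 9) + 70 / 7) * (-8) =640 / 3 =213.33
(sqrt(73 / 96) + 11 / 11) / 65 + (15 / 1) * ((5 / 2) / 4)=sqrt(438) / 1560 + 4883 / 520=9.40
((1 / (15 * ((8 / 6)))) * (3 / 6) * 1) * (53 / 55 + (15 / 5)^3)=769 / 1100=0.70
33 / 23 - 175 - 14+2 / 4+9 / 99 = -186.97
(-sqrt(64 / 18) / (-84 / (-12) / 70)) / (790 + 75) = -8 *sqrt(2) / 519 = -0.02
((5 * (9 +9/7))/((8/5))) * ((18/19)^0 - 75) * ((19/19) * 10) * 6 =-999000/7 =-142714.29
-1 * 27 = -27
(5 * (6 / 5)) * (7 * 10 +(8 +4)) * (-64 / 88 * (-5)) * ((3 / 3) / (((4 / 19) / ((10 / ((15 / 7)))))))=436240 / 11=39658.18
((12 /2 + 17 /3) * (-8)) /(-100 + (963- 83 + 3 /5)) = -1400 /11709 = -0.12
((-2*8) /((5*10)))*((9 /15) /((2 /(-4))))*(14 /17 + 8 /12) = 1216 /2125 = 0.57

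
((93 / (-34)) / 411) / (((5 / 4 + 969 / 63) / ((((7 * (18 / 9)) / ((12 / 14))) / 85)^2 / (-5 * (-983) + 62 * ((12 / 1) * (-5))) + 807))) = -0.32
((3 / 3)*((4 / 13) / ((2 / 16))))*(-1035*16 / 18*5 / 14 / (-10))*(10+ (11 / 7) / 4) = 535440 / 637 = 840.57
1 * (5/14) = 5/14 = 0.36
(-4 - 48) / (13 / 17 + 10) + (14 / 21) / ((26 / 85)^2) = 47311 / 20618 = 2.29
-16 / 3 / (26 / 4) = -32 / 39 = -0.82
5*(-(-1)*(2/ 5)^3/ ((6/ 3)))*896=3584/ 25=143.36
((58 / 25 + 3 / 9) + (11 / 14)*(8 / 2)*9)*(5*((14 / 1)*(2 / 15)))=64972 / 225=288.76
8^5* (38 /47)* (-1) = -1245184 /47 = -26493.28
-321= -321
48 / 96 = 1 / 2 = 0.50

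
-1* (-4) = 4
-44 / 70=-22 / 35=-0.63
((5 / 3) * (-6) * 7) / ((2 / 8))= -280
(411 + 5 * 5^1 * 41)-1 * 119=1317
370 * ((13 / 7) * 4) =19240 / 7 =2748.57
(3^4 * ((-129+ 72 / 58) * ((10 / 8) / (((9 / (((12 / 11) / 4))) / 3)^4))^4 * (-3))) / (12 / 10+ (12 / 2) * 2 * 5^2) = 937828125 / 171247658842594181078528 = 0.00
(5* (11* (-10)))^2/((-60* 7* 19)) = -37.91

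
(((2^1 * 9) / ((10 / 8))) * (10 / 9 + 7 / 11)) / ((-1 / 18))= -24912 / 55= -452.95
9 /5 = 1.80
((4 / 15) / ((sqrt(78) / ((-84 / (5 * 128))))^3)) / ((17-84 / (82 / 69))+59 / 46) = 323449 * sqrt(78) / 171026053120000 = 0.00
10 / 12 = 5 / 6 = 0.83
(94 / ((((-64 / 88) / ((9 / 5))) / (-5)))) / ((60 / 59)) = 91509 / 80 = 1143.86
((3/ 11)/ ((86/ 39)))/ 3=39/ 946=0.04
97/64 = 1.52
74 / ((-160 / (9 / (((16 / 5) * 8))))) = -333 / 2048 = -0.16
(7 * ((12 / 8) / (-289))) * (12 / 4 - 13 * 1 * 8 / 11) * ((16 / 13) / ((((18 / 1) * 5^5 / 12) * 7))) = 1136 / 129146875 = 0.00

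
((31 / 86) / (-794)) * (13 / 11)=-403 / 751124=-0.00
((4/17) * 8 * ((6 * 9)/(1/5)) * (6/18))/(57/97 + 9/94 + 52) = 26259840/8166239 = 3.22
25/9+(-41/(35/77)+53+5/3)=-1474/45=-32.76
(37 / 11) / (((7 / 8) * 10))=148 / 385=0.38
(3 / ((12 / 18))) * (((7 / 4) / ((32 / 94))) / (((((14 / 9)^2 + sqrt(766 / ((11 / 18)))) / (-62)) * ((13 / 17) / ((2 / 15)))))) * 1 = 732554361 / 1510356640 - 330261057 * sqrt(4213) / 3020713280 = -6.61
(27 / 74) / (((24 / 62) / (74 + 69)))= 39897 / 296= 134.79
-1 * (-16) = 16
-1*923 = -923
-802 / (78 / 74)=-29674 / 39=-760.87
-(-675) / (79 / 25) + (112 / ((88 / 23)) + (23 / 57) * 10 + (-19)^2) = 30111874 / 49533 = 607.92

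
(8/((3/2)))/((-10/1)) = -8/15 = -0.53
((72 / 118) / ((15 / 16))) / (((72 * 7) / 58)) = 0.07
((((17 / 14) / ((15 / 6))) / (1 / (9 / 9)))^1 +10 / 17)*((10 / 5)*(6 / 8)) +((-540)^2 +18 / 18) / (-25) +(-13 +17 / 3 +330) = -11339.76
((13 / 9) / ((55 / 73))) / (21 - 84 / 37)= 35113 / 343035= 0.10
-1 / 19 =-0.05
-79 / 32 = -2.47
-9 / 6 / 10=-3 / 20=-0.15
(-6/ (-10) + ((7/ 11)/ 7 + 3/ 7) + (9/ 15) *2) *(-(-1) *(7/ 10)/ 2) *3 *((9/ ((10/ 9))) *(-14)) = -1518993/ 5500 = -276.18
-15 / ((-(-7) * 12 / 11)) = -55 / 28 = -1.96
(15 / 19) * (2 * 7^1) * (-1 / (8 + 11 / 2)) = -140 / 171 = -0.82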